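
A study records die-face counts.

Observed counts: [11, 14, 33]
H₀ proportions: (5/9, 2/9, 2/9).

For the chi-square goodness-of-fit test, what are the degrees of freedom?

df = k − 1 = 3 − 1 = 2

degrees of freedom = 2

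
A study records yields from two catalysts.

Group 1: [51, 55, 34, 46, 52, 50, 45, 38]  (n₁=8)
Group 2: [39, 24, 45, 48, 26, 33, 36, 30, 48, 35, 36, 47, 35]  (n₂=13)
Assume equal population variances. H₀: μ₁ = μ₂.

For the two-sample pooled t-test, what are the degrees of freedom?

df = n₁ + n₂ − 2 = 8 + 13 − 2 = 19

degrees of freedom = 19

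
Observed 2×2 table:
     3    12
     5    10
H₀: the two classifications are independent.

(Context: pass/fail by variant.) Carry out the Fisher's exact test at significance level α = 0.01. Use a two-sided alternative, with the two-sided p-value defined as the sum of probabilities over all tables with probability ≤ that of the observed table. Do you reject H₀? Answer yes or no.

reject H₀: no

Margins: r₁=15, r₂=15, c₁=8, c₂=22, n=30
p_obs = C(15,3)·C(15,5)/C(30,8); sum pmf over tables with pmf ≤ p_obs
p-value (two-sided) = 0.68166
At α=0.01: p ≥ α → fail to reject H₀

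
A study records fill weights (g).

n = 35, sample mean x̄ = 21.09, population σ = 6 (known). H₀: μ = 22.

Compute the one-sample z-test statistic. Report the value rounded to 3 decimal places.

test statistic = -0.897

SE = σ/√n = 6/√35 = 1.0142
z = (x̄−μ₀)/SE = (21.09−22)/1.0142 = -0.8973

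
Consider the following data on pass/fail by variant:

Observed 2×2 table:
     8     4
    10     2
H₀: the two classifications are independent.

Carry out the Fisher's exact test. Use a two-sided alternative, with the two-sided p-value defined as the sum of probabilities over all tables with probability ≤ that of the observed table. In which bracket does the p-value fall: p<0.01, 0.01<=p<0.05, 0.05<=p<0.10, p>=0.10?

Margins: r₁=12, r₂=12, c₁=18, c₂=6, n=24
p_obs = C(12,8)·C(12,10)/C(24,18); sum pmf over tables with pmf ≤ p_obs
p-value (two-sided) = 0.64041
→ bracket: p>=0.10

p-value bracket: p>=0.10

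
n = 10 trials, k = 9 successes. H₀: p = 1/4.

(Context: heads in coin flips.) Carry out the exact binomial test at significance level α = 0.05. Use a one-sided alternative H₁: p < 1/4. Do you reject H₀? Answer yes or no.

reject H₀: no

Exact binomial: n=10, k=9, p₀=1/4=0.2500
P(X≤9) from Σ C(n,i)·p₀^i·(1−p₀)^(n−i)
p-value (one-sided, H₁ less) = 1.00000
At α=0.05: p ≥ α → fail to reject H₀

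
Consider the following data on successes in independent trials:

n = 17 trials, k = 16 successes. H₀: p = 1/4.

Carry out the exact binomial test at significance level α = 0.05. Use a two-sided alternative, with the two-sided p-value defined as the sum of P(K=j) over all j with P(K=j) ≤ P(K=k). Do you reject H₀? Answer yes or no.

Exact binomial: n=17, k=16, p₀=1/4=0.2500
P(X=j) = C(n,j)·p₀^j·(1−p₀)^(n−j); p = Σ P(X=j) over j with P(X=j) ≤ P(X=16)
p-value (two-sided) = 0.00000
At α=0.05: p < α → reject H₀

reject H₀: yes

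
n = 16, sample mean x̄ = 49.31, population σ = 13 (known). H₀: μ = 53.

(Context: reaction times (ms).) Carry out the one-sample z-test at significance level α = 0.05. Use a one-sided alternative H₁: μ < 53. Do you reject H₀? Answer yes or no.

SE = σ/√n = 13/√16 = 3.2500
z = (x̄−μ₀)/SE = (49.31−53)/3.2500 = -1.1354
p-value (one-sided, H₁ less) = 0.12811
At α=0.05: p ≥ α → fail to reject H₀

reject H₀: no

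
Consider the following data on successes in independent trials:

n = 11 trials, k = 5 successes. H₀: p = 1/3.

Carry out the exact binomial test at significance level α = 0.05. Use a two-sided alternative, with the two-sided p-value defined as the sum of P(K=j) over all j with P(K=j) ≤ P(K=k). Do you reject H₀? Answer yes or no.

Exact binomial: n=11, k=5, p₀=1/3=0.3333
P(X=j) = C(n,j)·p₀^j·(1−p₀)^(n−j); p = Σ P(X=j) over j with P(X=j) ≤ P(X=5)
p-value (two-sided) = 0.52311
At α=0.05: p ≥ α → fail to reject H₀

reject H₀: no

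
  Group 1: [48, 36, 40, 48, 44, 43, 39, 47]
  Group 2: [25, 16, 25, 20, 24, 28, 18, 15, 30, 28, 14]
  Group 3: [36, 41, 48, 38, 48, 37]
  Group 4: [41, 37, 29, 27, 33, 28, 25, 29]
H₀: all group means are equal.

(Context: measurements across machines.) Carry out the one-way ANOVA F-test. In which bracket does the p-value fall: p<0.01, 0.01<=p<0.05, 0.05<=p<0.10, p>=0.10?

Group means [43.12, 22.09, 41.33, 31.12], grand mean 32.879
SSB = Σnᵢ(x̄ᵢ−x̄)² = 2573.523; SSW = ΣΣ(x−x̄ᵢ)² = 823.992
MSB = 2573.523/3 = 857.8409; MSW = 823.992/29 = 28.4135
F = MSB/MSW = 30.1913
df = (3, 29)
p-value (upper-tail) = 0.00000
→ bracket: p<0.01

p-value bracket: p<0.01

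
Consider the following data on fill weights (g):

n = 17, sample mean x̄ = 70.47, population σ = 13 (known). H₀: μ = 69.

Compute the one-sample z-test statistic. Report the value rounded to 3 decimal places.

SE = σ/√n = 13/√17 = 3.1530
z = (x̄−μ₀)/SE = (70.47−69)/3.1530 = 0.4662

test statistic = 0.466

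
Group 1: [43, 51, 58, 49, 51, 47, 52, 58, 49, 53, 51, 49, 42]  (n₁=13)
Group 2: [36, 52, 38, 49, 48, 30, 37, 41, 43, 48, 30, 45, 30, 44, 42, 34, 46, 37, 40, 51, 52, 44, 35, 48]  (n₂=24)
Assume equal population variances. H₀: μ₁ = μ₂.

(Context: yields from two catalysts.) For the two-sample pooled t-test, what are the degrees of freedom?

degrees of freedom = 35

df = n₁ + n₂ − 2 = 13 + 24 − 2 = 35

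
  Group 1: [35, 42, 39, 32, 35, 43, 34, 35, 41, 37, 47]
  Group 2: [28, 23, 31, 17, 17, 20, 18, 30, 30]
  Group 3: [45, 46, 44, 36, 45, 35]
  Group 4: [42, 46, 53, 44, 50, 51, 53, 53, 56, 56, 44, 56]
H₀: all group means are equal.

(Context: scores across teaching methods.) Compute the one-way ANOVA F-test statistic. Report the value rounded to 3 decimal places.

Group means [38.18, 23.78, 41.83, 50.33], grand mean 39.184
SSB = Σnᵢ(x̄ᵢ−x̄)² = 3681.019; SSW = ΣΣ(x−x̄ᵢ)² = 908.692
MSB = 3681.019/3 = 1227.0062; MSW = 908.692/34 = 26.7262
F = MSB/MSW = 45.9102
df = (3, 34)

test statistic = 45.910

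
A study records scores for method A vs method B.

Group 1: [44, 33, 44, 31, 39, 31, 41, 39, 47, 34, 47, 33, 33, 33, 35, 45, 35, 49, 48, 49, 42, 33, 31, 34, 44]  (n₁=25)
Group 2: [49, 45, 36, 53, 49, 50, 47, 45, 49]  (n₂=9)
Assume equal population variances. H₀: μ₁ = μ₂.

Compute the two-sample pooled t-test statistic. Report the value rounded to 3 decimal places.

x̄₁=38.960, s₁=6.413, n₁=25
x̄₂=47.000, s₂=4.822, n₂=9
s_p² = [24·6.413² + 8·4.822²]/32 = 36.6550
SE = √(s_p²·(1/25+1/9)) = 2.3535
t = (38.960−47.000)/2.3535 = -3.4162
df = 32

test statistic = -3.416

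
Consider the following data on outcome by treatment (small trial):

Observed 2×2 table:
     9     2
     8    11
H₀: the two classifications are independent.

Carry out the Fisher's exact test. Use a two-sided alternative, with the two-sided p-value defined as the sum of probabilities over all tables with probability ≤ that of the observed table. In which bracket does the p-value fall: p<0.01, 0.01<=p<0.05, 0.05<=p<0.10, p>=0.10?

p-value bracket: 0.05<=p<0.10

Margins: r₁=11, r₂=19, c₁=17, c₂=13, n=30
p_obs = C(11,9)·C(19,8)/C(30,17); sum pmf over tables with pmf ≤ p_obs
p-value (two-sided) = 0.05746
→ bracket: 0.05<=p<0.10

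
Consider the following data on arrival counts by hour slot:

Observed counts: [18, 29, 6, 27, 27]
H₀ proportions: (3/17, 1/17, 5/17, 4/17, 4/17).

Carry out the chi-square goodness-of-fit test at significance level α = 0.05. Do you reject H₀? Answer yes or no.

reject H₀: yes

n = 107; E_i = n·p_i = [18.88, 6.29, 31.47, 25.18, 25.18]
χ² = (18−18.88)²/18.88 + (29−6.29)²/6.29 + (6−31.47)²/31.47 + (27−25.18)²/25.18 + (27−25.18)²/25.18 = 102.8308
df = 4
p-value (upper-tail) = 0.00000
At α=0.05: p < α → reject H₀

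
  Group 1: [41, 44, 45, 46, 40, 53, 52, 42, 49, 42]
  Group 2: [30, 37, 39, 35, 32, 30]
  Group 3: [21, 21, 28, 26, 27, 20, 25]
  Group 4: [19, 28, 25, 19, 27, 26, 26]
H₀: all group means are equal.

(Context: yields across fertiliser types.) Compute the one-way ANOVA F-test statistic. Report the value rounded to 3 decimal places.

test statistic = 56.252

Group means [45.40, 33.83, 24.00, 24.29], grand mean 33.167
SSB = Σnᵢ(x̄ᵢ−x̄)² = 2639.505; SSW = ΣΣ(x−x̄ᵢ)² = 406.662
MSB = 2639.505/3 = 879.8349; MSW = 406.662/26 = 15.6408
F = MSB/MSW = 56.2524
df = (3, 26)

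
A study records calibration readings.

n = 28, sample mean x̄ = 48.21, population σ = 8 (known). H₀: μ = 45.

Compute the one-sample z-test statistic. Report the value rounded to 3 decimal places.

SE = σ/√n = 8/√28 = 1.5119
z = (x̄−μ₀)/SE = (48.21−45)/1.5119 = 2.1232

test statistic = 2.123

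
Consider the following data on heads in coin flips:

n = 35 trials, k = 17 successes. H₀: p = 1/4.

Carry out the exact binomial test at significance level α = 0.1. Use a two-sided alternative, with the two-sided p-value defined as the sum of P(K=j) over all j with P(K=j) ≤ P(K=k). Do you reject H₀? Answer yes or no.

Exact binomial: n=35, k=17, p₀=1/4=0.2500
P(X=j) = C(n,j)·p₀^j·(1−p₀)^(n−j); p = Σ P(X=j) over j with P(X=j) ≤ P(X=17)
p-value (two-sided) = 0.00272
At α=0.1: p < α → reject H₀

reject H₀: yes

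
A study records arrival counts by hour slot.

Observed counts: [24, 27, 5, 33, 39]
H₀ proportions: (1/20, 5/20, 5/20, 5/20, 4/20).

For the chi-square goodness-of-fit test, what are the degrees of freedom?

degrees of freedom = 4

df = k − 1 = 5 − 1 = 4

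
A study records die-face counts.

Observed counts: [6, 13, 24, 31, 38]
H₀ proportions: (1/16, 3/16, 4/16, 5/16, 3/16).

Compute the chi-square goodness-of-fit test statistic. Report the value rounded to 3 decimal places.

test statistic = 17.981

n = 112; E_i = n·p_i = [7.00, 21.00, 28.00, 35.00, 21.00]
χ² = (6−7.00)²/7.00 + (13−21.00)²/21.00 + (24−28.00)²/28.00 + (31−35.00)²/35.00 + (38−21.00)²/21.00 = 17.9810
df = 4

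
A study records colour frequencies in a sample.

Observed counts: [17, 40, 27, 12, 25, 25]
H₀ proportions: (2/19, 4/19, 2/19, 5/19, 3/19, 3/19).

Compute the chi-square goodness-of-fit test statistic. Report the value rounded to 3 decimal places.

n = 146; E_i = n·p_i = [15.37, 30.74, 15.37, 38.42, 23.05, 23.05]
χ² = (17−15.37)²/15.37 + (40−30.74)²/30.74 + (27−15.37)²/15.37 + (12−38.42)²/38.42 + (25−23.05)²/23.05 + (25−23.05)²/23.05 = 30.2662
df = 5

test statistic = 30.266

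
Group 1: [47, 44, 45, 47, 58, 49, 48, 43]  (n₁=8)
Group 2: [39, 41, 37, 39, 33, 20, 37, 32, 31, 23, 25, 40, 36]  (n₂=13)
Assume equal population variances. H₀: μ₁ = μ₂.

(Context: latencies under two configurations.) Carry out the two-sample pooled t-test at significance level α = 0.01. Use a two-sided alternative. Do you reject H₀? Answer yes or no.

x̄₁=47.625, s₁=4.658, n₁=8
x̄₂=33.308, s₂=6.848, n₂=13
s_p² = [7·4.658² + 12·6.848²]/19 = 37.6129
SE = √(s_p²·(1/8+1/13)) = 2.7559
t = (47.625−33.308)/2.7559 = 5.1952
df = 19
p-value (two-sided) = 0.00005
At α=0.01: p < α → reject H₀

reject H₀: yes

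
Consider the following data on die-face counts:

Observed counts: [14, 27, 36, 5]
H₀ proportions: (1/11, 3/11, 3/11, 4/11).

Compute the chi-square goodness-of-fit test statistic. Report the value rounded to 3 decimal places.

n = 82; E_i = n·p_i = [7.45, 22.36, 22.36, 29.82]
χ² = (14−7.45)²/7.45 + (27−22.36)²/22.36 + (36−22.36)²/22.36 + (5−29.82)²/29.82 = 35.6799
df = 3

test statistic = 35.680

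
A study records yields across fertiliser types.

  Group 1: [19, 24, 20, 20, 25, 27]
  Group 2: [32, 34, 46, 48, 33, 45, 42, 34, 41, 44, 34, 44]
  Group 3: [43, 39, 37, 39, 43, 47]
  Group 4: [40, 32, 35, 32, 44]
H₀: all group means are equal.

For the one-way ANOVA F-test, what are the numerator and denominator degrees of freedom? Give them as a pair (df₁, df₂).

k = 4 groups, N = 29 total
df = (k−1, N−k) = (4−1, 29−4) = (3, 25)

degrees of freedom = [3, 25]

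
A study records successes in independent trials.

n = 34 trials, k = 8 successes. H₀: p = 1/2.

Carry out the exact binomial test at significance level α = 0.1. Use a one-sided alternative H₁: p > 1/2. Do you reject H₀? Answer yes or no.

Exact binomial: n=34, k=8, p₀=1/2=0.5000
P(X≥8) from Σ C(n,i)·p₀^i·(1−p₀)^(n−i)
p-value (one-sided, H₁ greater) = 0.99959
At α=0.1: p ≥ α → fail to reject H₀

reject H₀: no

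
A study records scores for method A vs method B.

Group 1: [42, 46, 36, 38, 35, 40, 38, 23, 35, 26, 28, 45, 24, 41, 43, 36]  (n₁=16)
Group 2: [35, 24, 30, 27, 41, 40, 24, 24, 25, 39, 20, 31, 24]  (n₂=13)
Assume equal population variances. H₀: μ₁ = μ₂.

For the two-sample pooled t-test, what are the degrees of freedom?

degrees of freedom = 27

df = n₁ + n₂ − 2 = 16 + 13 − 2 = 27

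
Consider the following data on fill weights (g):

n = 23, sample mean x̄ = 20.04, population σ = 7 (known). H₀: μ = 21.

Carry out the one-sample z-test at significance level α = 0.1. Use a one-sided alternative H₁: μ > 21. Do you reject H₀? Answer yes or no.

reject H₀: no

SE = σ/√n = 7/√23 = 1.4596
z = (x̄−μ₀)/SE = (20.04−21)/1.4596 = -0.6577
p-value (one-sided, H₁ greater) = 0.74464
At α=0.1: p ≥ α → fail to reject H₀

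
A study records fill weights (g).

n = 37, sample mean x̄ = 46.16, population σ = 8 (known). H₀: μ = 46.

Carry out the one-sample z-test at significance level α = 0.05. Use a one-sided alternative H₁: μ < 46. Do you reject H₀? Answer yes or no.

SE = σ/√n = 8/√37 = 1.3152
z = (x̄−μ₀)/SE = (46.16−46)/1.3152 = 0.1217
p-value (one-sided, H₁ less) = 0.54841
At α=0.05: p ≥ α → fail to reject H₀

reject H₀: no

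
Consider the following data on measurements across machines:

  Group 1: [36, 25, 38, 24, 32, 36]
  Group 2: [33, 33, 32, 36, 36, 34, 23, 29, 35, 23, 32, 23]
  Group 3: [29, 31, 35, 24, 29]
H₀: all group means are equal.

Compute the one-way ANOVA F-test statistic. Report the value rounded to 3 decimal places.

test statistic = 0.260

Group means [31.83, 30.75, 29.60], grand mean 30.783
SSB = Σnᵢ(x̄ᵢ−x̄)² = 13.630; SSW = ΣΣ(x−x̄ᵢ)² = 524.283
MSB = 13.630/2 = 6.8149; MSW = 524.283/20 = 26.2142
F = MSB/MSW = 0.2600
df = (2, 20)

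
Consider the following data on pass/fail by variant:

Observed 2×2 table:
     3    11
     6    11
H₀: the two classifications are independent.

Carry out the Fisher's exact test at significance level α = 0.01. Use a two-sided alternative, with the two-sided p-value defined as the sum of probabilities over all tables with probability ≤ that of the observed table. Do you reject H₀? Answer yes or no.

reject H₀: no

Margins: r₁=14, r₂=17, c₁=9, c₂=22, n=31
p_obs = C(14,3)·C(17,6)/C(31,9); sum pmf over tables with pmf ≤ p_obs
p-value (two-sided) = 0.45640
At α=0.01: p ≥ α → fail to reject H₀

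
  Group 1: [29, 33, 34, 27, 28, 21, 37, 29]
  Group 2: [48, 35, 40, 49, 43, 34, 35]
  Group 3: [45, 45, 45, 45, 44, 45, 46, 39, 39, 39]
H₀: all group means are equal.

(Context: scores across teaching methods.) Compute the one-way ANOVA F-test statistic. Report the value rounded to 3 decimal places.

test statistic = 19.525

Group means [29.75, 40.57, 43.20], grand mean 38.160
SSB = Σnᵢ(x̄ᵢ−x̄)² = 860.546; SSW = ΣΣ(x−x̄ᵢ)² = 484.814
MSB = 860.546/2 = 430.2729; MSW = 484.814/22 = 22.0370
F = MSB/MSW = 19.5250
df = (2, 22)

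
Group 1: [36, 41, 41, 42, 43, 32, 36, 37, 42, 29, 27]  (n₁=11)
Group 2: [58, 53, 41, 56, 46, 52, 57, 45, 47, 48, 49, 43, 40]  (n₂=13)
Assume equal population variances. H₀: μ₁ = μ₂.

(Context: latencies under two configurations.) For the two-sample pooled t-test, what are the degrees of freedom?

degrees of freedom = 22

df = n₁ + n₂ − 2 = 11 + 13 − 2 = 22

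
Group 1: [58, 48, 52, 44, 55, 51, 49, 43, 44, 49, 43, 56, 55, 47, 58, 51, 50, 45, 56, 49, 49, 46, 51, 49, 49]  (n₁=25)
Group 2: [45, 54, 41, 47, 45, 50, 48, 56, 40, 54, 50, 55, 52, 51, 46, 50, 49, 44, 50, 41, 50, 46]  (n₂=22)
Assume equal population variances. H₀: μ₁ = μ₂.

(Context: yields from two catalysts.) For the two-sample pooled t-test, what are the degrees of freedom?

df = n₁ + n₂ − 2 = 25 + 22 − 2 = 45

degrees of freedom = 45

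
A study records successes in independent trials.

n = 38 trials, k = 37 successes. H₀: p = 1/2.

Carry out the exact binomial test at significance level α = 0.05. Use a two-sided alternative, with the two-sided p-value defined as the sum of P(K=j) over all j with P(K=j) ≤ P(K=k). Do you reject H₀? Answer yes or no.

reject H₀: yes

Exact binomial: n=38, k=37, p₀=1/2=0.5000
P(X=j) = C(n,j)·p₀^j·(1−p₀)^(n−j); p = Σ P(X=j) over j with P(X=j) ≤ P(X=37)
p-value (two-sided) = 0.00000
At α=0.05: p < α → reject H₀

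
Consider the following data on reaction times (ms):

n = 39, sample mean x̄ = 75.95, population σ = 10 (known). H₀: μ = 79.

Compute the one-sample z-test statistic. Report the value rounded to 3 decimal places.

SE = σ/√n = 10/√39 = 1.6013
z = (x̄−μ₀)/SE = (75.95−79)/1.6013 = -1.9047

test statistic = -1.905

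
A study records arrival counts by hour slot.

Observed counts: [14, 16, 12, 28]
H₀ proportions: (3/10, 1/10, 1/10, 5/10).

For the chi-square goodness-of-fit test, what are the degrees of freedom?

df = k − 1 = 4 − 1 = 3

degrees of freedom = 3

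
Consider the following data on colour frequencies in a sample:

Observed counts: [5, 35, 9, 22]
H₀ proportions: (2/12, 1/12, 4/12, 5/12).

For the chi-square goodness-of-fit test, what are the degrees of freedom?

df = k − 1 = 4 − 1 = 3

degrees of freedom = 3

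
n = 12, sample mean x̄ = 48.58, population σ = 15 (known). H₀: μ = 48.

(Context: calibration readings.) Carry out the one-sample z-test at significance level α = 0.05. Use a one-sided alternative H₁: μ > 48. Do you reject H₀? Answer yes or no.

SE = σ/√n = 15/√12 = 4.3301
z = (x̄−μ₀)/SE = (48.58−48)/4.3301 = 0.1339
p-value (one-sided, H₁ greater) = 0.44672
At α=0.05: p ≥ α → fail to reject H₀

reject H₀: no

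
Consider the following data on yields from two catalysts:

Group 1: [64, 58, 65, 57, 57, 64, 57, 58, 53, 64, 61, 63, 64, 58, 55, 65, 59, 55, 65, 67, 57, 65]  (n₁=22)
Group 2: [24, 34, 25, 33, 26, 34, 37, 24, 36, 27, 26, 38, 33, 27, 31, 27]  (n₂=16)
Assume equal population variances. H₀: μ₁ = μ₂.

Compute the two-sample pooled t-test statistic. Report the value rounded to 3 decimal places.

x̄₁=60.500, s₁=4.172, n₁=22
x̄₂=30.125, s₂=4.870, n₂=16
s_p² = [21·4.172² + 15·4.870²]/36 = 20.0347
SE = √(s_p²·(1/22+1/16)) = 1.4707
t = (60.500−30.125)/1.4707 = 20.6540
df = 36

test statistic = 20.654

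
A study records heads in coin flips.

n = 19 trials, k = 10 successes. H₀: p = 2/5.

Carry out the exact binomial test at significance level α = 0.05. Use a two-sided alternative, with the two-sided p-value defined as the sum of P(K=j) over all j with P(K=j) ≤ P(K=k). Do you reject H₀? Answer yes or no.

reject H₀: no

Exact binomial: n=19, k=10, p₀=2/5=0.4000
P(X=j) = C(n,j)·p₀^j·(1−p₀)^(n−j); p = Σ P(X=j) over j with P(X=j) ≤ P(X=10)
p-value (two-sided) = 0.34901
At α=0.05: p ≥ α → fail to reject H₀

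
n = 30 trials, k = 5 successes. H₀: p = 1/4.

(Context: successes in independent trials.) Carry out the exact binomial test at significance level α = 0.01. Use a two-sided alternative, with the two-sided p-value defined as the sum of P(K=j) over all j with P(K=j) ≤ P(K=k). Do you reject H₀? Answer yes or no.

Exact binomial: n=30, k=5, p₀=1/4=0.2500
P(X=j) = C(n,j)·p₀^j·(1−p₀)^(n−j); p = Σ P(X=j) over j with P(X=j) ≤ P(X=5)
p-value (two-sided) = 0.39919
At α=0.01: p ≥ α → fail to reject H₀

reject H₀: no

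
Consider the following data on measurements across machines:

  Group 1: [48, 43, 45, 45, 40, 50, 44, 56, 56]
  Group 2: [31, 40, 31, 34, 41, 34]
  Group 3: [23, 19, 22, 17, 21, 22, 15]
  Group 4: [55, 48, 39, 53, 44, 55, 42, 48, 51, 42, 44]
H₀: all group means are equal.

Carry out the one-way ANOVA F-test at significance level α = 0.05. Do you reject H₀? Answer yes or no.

reject H₀: yes

Group means [47.44, 35.17, 19.86, 47.36], grand mean 39.333
SSB = Σnᵢ(x̄ᵢ−x̄)² = 4060.875; SSW = ΣΣ(x−x̄ᵢ)² = 712.458
MSB = 4060.875/3 = 1353.6251; MSW = 712.458/29 = 24.5675
F = MSB/MSW = 55.0982
df = (3, 29)
p-value (upper-tail) = 0.00000
At α=0.05: p < α → reject H₀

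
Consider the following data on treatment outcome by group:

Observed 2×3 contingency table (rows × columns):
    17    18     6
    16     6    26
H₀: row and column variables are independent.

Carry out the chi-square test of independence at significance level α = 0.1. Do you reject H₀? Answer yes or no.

reject H₀: yes

Row totals [41, 48], col totals [33, 24, 32], n=89
χ² = (17−15.20)²/15.20 + (18−11.06)²/11.06 + (6−14.74)²/14.74 + (16−17.80)²/17.80 + (6−12.94)²/12.94 + (26−17.26)²/17.26 = 18.0917
df = 2
p-value (upper-tail) = 0.00012
At α=0.1: p < α → reject H₀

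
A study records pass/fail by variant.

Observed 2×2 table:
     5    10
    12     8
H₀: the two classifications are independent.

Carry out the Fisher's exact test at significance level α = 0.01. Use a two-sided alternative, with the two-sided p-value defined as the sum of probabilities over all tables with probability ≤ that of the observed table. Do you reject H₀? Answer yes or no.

reject H₀: no

Margins: r₁=15, r₂=20, c₁=17, c₂=18, n=35
p_obs = C(15,5)·C(20,12)/C(35,17); sum pmf over tables with pmf ≤ p_obs
p-value (two-sided) = 0.17558
At α=0.01: p ≥ α → fail to reject H₀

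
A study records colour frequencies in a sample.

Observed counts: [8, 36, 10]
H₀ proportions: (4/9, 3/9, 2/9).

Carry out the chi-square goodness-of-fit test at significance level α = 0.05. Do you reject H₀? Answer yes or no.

reject H₀: yes

n = 54; E_i = n·p_i = [24.00, 18.00, 12.00]
χ² = (8−24.00)²/24.00 + (36−18.00)²/18.00 + (10−12.00)²/12.00 = 29.0000
df = 2
p-value (upper-tail) = 0.00000
At α=0.05: p < α → reject H₀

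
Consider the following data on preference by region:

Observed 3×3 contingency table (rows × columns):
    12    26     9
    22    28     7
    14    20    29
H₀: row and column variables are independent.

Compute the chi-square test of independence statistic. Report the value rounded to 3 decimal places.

test statistic = 20.980

Row totals [47, 57, 63], col totals [48, 74, 45], n=167
χ² = (12−13.51)²/13.51 + (26−20.83)²/20.83 + (9−12.66)²/12.66 + (22−16.38)²/16.38 + (28−25.26)²/25.26 + (7−15.36)²/15.36 + (14−18.11)²/18.11 + (20−27.92)²/27.92 + (29−16.98)²/16.98 = 20.9802
df = 4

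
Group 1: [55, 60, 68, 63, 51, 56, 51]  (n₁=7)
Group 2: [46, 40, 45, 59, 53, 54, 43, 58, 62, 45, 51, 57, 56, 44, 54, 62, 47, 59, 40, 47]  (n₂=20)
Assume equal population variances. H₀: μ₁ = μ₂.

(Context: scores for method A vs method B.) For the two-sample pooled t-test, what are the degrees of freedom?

df = n₁ + n₂ − 2 = 7 + 20 − 2 = 25

degrees of freedom = 25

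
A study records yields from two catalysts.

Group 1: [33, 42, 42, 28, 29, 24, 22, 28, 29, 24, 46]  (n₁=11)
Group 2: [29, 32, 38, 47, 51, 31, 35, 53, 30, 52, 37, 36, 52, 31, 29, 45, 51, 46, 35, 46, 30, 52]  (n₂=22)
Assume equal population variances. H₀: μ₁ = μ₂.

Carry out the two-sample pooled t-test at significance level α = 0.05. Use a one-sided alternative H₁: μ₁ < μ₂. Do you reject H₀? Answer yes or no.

reject H₀: yes

x̄₁=31.545, s₁=8.202, n₁=11
x̄₂=40.364, s₂=9.084, n₂=22
s_p² = [10·8.202² + 21·9.084²]/31 = 77.6070
SE = √(s_p²·(1/11+1/22)) = 3.2531
t = (31.545−40.364)/3.2531 = -2.7107
df = 31
p-value (one-sided, H₁ less) = 0.00542
At α=0.05: p < α → reject H₀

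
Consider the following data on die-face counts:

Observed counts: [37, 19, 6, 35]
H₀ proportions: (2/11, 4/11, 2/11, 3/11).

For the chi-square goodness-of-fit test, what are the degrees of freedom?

degrees of freedom = 3

df = k − 1 = 4 − 1 = 3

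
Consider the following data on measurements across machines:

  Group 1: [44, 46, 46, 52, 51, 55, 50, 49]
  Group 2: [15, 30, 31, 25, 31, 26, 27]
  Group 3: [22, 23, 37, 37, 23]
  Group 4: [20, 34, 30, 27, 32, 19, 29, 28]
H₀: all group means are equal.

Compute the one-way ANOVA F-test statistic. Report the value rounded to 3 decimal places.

test statistic = 30.050

Group means [49.12, 26.43, 28.40, 27.38], grand mean 33.536
SSB = Σnᵢ(x̄ᵢ−x̄)² = 2733.300; SSW = ΣΣ(x−x̄ᵢ)² = 727.664
MSB = 2733.300/3 = 911.1000; MSW = 727.664/24 = 30.3193
F = MSB/MSW = 30.0501
df = (3, 24)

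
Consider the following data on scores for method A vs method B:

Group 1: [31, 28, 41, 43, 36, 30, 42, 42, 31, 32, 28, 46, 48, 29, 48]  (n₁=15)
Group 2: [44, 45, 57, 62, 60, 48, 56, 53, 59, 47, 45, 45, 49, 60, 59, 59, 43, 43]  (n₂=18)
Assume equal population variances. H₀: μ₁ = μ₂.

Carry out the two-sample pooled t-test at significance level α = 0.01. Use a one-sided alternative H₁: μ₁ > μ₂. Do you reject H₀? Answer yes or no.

x̄₁=37.000, s₁=7.550, n₁=15
x̄₂=51.889, s₂=7.028, n₂=18
s_p² = [14·7.550² + 17·7.028²]/31 = 52.8315
SE = √(s_p²·(1/15+1/18)) = 2.5411
t = (37.000−51.889)/2.5411 = -5.8592
df = 31
p-value (one-sided, H₁ greater) = 1.00000
At α=0.01: p ≥ α → fail to reject H₀

reject H₀: no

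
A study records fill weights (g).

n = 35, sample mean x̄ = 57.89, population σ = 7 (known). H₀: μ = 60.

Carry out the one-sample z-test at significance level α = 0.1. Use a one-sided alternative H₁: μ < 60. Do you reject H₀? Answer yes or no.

SE = σ/√n = 7/√35 = 1.1832
z = (x̄−μ₀)/SE = (57.89−60)/1.1832 = -1.7833
p-value (one-sided, H₁ less) = 0.03727
At α=0.1: p < α → reject H₀

reject H₀: yes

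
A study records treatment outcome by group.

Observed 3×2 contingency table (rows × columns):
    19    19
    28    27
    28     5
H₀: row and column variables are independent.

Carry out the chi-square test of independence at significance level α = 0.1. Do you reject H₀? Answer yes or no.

reject H₀: yes

Row totals [38, 55, 33], col totals [75, 51], n=126
χ² = (19−22.62)²/22.62 + (19−15.38)²/15.38 + (28−32.74)²/32.74 + (27−22.26)²/22.26 + (28−19.64)²/19.64 + (5−13.36)²/13.36 = 11.9091
df = 2
p-value (upper-tail) = 0.00259
At α=0.1: p < α → reject H₀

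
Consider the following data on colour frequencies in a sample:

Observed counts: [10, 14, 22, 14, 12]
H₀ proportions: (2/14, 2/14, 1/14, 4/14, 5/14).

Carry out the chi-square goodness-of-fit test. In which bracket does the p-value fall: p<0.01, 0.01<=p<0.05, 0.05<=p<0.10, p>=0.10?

p-value bracket: p<0.01

n = 72; E_i = n·p_i = [10.29, 10.29, 5.14, 20.57, 25.71]
χ² = (10−10.29)²/10.29 + (14−10.29)²/10.29 + (22−5.14)²/5.14 + (14−20.57)²/20.57 + (12−25.71)²/25.71 = 66.0167
df = 4
p-value (upper-tail) = 0.00000
→ bracket: p<0.01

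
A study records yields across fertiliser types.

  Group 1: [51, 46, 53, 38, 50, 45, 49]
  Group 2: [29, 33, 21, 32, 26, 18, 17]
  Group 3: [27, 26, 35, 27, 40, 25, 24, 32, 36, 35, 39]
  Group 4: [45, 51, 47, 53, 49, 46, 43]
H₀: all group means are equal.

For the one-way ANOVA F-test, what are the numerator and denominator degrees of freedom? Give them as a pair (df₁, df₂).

k = 4 groups, N = 32 total
df = (k−1, N−k) = (4−1, 32−4) = (3, 28)

degrees of freedom = [3, 28]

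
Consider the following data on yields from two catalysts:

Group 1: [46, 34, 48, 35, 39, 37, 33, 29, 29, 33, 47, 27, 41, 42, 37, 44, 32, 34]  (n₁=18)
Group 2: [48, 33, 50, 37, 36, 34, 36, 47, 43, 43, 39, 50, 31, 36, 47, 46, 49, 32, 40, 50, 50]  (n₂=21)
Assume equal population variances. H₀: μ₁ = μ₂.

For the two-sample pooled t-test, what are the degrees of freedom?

df = n₁ + n₂ − 2 = 18 + 21 − 2 = 37

degrees of freedom = 37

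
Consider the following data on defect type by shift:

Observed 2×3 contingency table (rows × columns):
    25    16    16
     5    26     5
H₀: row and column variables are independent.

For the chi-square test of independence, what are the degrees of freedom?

degrees of freedom = 2

df = (r−1)(c−1) = (2−1)·(3−1) = 2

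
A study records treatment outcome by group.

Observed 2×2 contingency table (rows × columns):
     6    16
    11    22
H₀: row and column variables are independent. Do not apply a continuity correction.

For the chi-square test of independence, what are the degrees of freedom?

df = (r−1)(c−1) = (2−1)·(2−1) = 1

degrees of freedom = 1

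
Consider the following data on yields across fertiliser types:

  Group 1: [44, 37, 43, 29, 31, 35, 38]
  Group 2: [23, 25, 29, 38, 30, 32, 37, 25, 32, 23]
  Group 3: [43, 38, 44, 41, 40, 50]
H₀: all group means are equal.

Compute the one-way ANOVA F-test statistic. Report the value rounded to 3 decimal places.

Group means [36.71, 29.40, 42.67], grand mean 35.087
SSB = Σnᵢ(x̄ᵢ−x̄)² = 686.664; SSW = ΣΣ(x−x̄ᵢ)² = 543.162
MSB = 686.664/2 = 343.3321; MSW = 543.162/20 = 27.1581
F = MSB/MSW = 12.6420
df = (2, 20)

test statistic = 12.642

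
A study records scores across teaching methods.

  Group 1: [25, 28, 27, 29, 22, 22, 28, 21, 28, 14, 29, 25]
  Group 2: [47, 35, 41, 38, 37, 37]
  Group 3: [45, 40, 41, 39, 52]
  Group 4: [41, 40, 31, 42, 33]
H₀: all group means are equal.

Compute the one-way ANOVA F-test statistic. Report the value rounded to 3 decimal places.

Group means [24.83, 39.17, 43.40, 37.40], grand mean 33.464
SSB = Σnᵢ(x̄ᵢ−x̄)² = 1660.064; SSW = ΣΣ(x−x̄ᵢ)² = 524.900
MSB = 1660.064/3 = 553.3548; MSW = 524.900/24 = 21.8708
F = MSB/MSW = 25.3010
df = (3, 24)

test statistic = 25.301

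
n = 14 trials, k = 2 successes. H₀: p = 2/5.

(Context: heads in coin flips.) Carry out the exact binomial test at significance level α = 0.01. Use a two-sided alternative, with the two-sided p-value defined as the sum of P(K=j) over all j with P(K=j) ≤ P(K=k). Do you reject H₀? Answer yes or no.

reject H₀: no

Exact binomial: n=14, k=2, p₀=2/5=0.4000
P(X=j) = C(n,j)·p₀^j·(1−p₀)^(n−j); p = Σ P(X=j) over j with P(X=j) ≤ P(X=2)
p-value (two-sided) = 0.05730
At α=0.01: p ≥ α → fail to reject H₀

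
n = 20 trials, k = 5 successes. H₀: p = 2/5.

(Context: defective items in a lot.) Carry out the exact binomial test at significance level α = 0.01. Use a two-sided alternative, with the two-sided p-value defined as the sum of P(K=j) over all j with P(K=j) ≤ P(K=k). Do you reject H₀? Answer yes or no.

Exact binomial: n=20, k=5, p₀=2/5=0.4000
P(X=j) = C(n,j)·p₀^j·(1−p₀)^(n−j); p = Σ P(X=j) over j with P(X=j) ≤ P(X=5)
p-value (two-sided) = 0.25312
At α=0.01: p ≥ α → fail to reject H₀

reject H₀: no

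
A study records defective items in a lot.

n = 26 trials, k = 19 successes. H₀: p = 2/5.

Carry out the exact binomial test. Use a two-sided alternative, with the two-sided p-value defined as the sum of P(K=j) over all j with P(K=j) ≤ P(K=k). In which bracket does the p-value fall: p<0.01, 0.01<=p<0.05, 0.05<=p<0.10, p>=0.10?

Exact binomial: n=26, k=19, p₀=2/5=0.4000
P(X=j) = C(n,j)·p₀^j·(1−p₀)^(n−j); p = Σ P(X=j) over j with P(X=j) ≤ P(X=19)
p-value (two-sided) = 0.00093
→ bracket: p<0.01

p-value bracket: p<0.01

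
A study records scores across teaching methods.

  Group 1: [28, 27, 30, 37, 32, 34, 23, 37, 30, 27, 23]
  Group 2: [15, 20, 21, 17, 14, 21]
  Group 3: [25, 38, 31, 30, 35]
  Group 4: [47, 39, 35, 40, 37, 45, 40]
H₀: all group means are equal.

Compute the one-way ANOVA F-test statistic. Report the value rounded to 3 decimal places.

test statistic = 27.763

Group means [29.82, 18.00, 31.80, 40.43], grand mean 30.276
SSB = Σnᵢ(x̄ᵢ−x̄)² = 1639.642; SSW = ΣΣ(x−x̄ᵢ)² = 492.151
MSB = 1639.642/3 = 546.5475; MSW = 492.151/25 = 19.6860
F = MSB/MSW = 27.7632
df = (3, 25)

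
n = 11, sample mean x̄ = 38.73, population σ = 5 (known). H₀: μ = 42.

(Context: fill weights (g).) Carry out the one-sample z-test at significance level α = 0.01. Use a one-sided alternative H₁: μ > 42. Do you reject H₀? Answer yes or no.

SE = σ/√n = 5/√11 = 1.5076
z = (x̄−μ₀)/SE = (38.73−42)/1.5076 = -2.1691
p-value (one-sided, H₁ greater) = 0.98496
At α=0.01: p ≥ α → fail to reject H₀

reject H₀: no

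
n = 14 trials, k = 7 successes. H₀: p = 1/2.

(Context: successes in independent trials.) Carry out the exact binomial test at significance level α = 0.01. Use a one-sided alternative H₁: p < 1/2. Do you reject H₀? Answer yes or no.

reject H₀: no

Exact binomial: n=14, k=7, p₀=1/2=0.5000
P(X≤7) from Σ C(n,i)·p₀^i·(1−p₀)^(n−i)
p-value (one-sided, H₁ less) = 0.60474
At α=0.01: p ≥ α → fail to reject H₀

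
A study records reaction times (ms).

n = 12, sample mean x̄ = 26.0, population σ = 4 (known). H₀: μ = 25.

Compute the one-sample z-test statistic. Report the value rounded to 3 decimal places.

test statistic = 0.866

SE = σ/√n = 4/√12 = 1.1547
z = (x̄−μ₀)/SE = (26.0−25)/1.1547 = 0.8660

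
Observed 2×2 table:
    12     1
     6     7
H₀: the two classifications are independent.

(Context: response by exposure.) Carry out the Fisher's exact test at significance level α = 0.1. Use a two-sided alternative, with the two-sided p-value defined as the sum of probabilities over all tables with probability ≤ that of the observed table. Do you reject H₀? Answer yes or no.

Margins: r₁=13, r₂=13, c₁=18, c₂=8, n=26
p_obs = C(13,12)·C(13,6)/C(26,18); sum pmf over tables with pmf ≤ p_obs
p-value (two-sided) = 0.03021
At α=0.1: p < α → reject H₀

reject H₀: yes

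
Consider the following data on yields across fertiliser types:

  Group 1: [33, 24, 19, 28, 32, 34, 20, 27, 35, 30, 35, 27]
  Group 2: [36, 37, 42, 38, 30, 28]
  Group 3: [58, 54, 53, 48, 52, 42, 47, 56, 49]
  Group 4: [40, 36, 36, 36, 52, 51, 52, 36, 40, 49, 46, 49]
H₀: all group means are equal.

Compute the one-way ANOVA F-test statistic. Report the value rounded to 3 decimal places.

Group means [28.67, 35.17, 51.00, 43.58], grand mean 39.410
SSB = Σnᵢ(x̄ᵢ−x̄)² = 2911.019; SSW = ΣΣ(x−x̄ᵢ)² = 1188.417
MSB = 2911.019/3 = 970.3397; MSW = 1188.417/35 = 33.9548
F = MSB/MSW = 28.5774
df = (3, 35)

test statistic = 28.577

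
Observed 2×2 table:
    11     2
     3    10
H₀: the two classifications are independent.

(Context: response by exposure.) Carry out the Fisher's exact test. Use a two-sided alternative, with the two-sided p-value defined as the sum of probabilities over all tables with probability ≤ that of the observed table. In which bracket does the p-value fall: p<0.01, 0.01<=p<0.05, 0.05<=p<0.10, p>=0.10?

Margins: r₁=13, r₂=13, c₁=14, c₂=12, n=26
p_obs = C(13,11)·C(13,3)/C(26,14); sum pmf over tables with pmf ≤ p_obs
p-value (two-sided) = 0.00483
→ bracket: p<0.01

p-value bracket: p<0.01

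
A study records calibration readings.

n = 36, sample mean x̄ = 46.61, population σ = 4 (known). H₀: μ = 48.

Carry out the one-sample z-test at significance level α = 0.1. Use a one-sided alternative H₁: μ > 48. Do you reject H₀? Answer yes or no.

reject H₀: no

SE = σ/√n = 4/√36 = 0.6667
z = (x̄−μ₀)/SE = (46.61−48)/0.6667 = -2.0850
p-value (one-sided, H₁ greater) = 0.98147
At α=0.1: p ≥ α → fail to reject H₀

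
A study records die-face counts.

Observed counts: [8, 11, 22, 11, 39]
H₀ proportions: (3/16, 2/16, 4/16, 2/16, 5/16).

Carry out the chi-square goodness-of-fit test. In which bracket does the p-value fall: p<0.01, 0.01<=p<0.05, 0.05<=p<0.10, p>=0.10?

p-value bracket: 0.05<=p<0.10

n = 91; E_i = n·p_i = [17.06, 11.38, 22.75, 11.38, 28.44]
χ² = (8−17.06)²/17.06 + (11−11.38)²/11.38 + (22−22.75)²/22.75 + (11−11.38)²/11.38 + (39−28.44)²/28.44 = 8.7861
df = 4
p-value (upper-tail) = 0.06667
→ bracket: 0.05<=p<0.10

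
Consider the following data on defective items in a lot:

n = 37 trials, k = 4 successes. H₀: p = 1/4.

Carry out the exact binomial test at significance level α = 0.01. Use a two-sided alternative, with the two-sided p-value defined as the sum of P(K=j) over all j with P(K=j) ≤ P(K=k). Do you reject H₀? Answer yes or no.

Exact binomial: n=37, k=4, p₀=1/4=0.2500
P(X=j) = C(n,j)·p₀^j·(1−p₀)^(n−j); p = Σ P(X=j) over j with P(X=j) ≤ P(X=4)
p-value (two-sided) = 0.05560
At α=0.01: p ≥ α → fail to reject H₀

reject H₀: no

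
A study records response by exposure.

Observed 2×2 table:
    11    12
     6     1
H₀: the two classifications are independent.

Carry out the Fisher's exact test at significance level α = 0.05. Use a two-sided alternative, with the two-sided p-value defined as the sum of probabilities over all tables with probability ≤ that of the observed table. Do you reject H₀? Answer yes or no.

reject H₀: no

Margins: r₁=23, r₂=7, c₁=17, c₂=13, n=30
p_obs = C(23,11)·C(7,6)/C(30,17); sum pmf over tables with pmf ≤ p_obs
p-value (two-sided) = 0.10375
At α=0.05: p ≥ α → fail to reject H₀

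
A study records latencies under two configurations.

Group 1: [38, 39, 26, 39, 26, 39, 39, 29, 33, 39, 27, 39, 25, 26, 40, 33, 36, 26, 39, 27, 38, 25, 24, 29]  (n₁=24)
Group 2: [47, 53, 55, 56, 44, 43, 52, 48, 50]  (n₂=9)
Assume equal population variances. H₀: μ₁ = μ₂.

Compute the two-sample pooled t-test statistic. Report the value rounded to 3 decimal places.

x̄₁=32.542, s₁=6.129, n₁=24
x̄₂=49.778, s₂=4.631, n₂=9
s_p² = [23·6.129² + 8·4.631²]/31 = 33.4037
SE = √(s_p²·(1/24+1/9)) = 2.2591
t = (32.542−49.778)/2.2591 = -7.6298
df = 31

test statistic = -7.630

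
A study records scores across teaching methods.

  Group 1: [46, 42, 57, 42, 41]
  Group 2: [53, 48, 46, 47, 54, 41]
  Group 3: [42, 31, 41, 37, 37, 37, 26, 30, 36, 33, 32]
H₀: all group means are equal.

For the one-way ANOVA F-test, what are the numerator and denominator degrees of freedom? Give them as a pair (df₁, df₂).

k = 3 groups, N = 22 total
df = (k−1, N−k) = (3−1, 22−3) = (2, 19)

degrees of freedom = [2, 19]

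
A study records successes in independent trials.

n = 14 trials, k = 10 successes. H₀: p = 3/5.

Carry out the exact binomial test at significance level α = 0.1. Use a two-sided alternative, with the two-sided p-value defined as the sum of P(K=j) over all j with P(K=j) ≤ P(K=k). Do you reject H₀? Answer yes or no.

reject H₀: no

Exact binomial: n=14, k=10, p₀=3/5=0.6000
P(X=j) = C(n,j)·p₀^j·(1−p₀)^(n−j); p = Σ P(X=j) over j with P(X=j) ≤ P(X=10)
p-value (two-sided) = 0.42940
At α=0.1: p ≥ α → fail to reject H₀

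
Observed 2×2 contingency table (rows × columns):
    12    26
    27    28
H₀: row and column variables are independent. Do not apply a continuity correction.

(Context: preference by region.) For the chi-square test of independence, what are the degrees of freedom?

df = (r−1)(c−1) = (2−1)·(2−1) = 1

degrees of freedom = 1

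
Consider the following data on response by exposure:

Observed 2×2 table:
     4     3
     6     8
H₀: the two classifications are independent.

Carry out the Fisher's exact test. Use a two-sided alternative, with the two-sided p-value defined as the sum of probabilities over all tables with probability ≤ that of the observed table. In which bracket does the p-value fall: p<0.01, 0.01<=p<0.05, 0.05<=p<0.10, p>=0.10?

Margins: r₁=7, r₂=14, c₁=10, c₂=11, n=21
p_obs = C(7,4)·C(14,6)/C(21,10); sum pmf over tables with pmf ≤ p_obs
p-value (two-sided) = 0.65944
→ bracket: p>=0.10

p-value bracket: p>=0.10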